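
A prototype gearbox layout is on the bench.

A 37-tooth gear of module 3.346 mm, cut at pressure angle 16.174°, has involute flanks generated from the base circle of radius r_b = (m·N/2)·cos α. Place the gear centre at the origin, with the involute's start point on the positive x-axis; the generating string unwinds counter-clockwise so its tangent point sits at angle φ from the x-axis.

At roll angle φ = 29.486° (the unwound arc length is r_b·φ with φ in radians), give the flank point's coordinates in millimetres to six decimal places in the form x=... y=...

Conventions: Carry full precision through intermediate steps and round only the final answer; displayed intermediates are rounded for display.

x=66.809894 y=2.630096

topology: single-mesh involute geometry — m = 3.346, N = 37
pitch radius r_p = m·N/2 = 3.346·37/2 = 61.901000
base radius r_b = r_p·cos α = 61.901000·cos 16.174° = 59.450970
roll angle φ = 29.486° = 0.51462778 rad
x = r_b·(cos φ + φ·sin φ) = 66.809894
y = r_b·(sin φ − φ·cos φ) = 2.630096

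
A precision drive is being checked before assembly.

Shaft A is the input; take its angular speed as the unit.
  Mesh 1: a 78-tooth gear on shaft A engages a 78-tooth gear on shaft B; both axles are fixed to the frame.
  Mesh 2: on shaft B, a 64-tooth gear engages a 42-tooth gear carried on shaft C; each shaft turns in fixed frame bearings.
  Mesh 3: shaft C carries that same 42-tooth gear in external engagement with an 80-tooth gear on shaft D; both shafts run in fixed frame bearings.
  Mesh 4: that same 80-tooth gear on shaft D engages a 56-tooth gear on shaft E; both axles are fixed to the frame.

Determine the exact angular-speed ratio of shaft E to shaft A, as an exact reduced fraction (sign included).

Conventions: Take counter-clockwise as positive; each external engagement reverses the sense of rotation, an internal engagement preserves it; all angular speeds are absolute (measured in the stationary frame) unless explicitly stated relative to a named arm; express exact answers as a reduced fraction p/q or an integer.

8/7

class = fixed-axis compound train [4 meshes; 4 ratios multiply, 4 sense flips]
mesh 1 [78T→78T]: running ratio 1, sense −
mesh 2 [64T→42T]: running ratio 32/21, sense +
mesh 3 [42T→80T]: running ratio 4/5, sense −
mesh 4 [80T→56T]: running ratio 8/7, sense +
ω_out/ω_in = 8/7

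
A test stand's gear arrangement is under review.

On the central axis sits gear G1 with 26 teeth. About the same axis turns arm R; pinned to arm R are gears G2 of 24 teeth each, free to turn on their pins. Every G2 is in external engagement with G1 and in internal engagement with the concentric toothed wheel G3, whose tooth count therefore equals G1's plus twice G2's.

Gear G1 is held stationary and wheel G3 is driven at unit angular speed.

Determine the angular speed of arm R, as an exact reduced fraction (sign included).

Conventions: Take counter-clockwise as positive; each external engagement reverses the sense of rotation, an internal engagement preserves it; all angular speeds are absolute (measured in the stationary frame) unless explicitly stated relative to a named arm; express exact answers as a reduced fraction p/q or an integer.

planetary set (26T centre, 24T on arm, 74T internal) — Willis relation
ring teeth: 26 + 2·24 = 74
26(ω_sun−ω_arm) = −74(ω_ring−ω_arm),  ω_sun = 0, ω_ring = 1
26(0−ω_arm) = −74(1−ω_arm)  ⇒  100·ω_arm = 74  ⇒  ω_arm = 37/50
exact speed ratio = 37/50

37/50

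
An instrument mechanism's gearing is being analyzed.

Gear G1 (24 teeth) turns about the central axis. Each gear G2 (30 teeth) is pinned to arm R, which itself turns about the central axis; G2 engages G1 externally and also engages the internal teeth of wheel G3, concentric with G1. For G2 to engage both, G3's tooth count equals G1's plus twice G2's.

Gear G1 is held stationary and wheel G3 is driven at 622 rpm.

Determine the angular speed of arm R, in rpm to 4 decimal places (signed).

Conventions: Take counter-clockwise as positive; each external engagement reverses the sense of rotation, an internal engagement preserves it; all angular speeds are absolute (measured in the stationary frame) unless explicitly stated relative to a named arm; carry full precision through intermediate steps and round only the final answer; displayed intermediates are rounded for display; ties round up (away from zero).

+483.7778 rpm

topology: planetary set — G1 24T / G2 30T / G3 84T, arm = carrier (Willis)
normalise by the input: solve with ω_ring = 1, then scale by 622 rpm
ring teeth: 24 + 2·30 = 84
24(ω_sun−ω_arm) = −84(ω_ring−ω_arm),  ω_sun = 0, ω_ring = 1
24(0−ω_arm) = −84(1−ω_arm)  ⇒  108·ω_arm = 84  ⇒  ω_arm = 7/9
scale: ω_arm = 7/9 × 622 rpm = +483.7778 rpm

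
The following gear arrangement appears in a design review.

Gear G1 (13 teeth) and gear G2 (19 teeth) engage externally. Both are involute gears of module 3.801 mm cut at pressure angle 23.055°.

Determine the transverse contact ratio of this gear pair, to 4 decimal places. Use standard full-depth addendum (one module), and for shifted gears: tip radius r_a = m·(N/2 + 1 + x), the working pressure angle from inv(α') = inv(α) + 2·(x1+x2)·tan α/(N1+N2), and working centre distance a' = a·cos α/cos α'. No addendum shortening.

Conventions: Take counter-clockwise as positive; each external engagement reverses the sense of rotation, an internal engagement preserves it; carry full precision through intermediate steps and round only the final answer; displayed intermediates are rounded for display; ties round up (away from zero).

single-mesh involute tooth geometry (13T engaging 19T at module 3.801)
base radii: r_b1 = 22.733176, r_b2 = 33.225411
tip radii: r_a1 = 28.507500, r_a2 = 39.910500
no profile shift: α' = α, a' = a
action lengths: √(r_a1²−r_b1²) = 17.201171, √(r_a2²−r_b2²) = 22.111537
base pitch p_b = π·m·cos α = 10.987443
CR = (17.201171 + 22.111537 − 60.816000·sin 23.05500°)/10.987443 = 1.410362
contact ratio ≈ 1.4104

1.4104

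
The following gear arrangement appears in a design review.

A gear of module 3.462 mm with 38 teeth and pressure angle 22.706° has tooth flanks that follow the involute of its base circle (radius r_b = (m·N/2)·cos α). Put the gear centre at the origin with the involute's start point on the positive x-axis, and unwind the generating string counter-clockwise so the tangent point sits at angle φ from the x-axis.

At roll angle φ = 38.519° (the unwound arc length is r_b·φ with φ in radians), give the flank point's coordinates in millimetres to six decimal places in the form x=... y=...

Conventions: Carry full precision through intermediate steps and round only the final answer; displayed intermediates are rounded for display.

recognized (one wheel, involute flank): single-mesh tooth geometry, m = 3.462, N = 38
pitch radius r_p = m·N/2 = 3.462·38/2 = 65.778000
base radius r_b = r_p·cos α = 65.778000·cos 22.706° = 60.680052
roll angle φ = 38.519° = 0.67228337 rad
x = r_b·(cos φ + φ·sin φ) = 72.881741
y = r_b·(sin φ − φ·cos φ) = 5.872523

x=72.881741 y=5.872523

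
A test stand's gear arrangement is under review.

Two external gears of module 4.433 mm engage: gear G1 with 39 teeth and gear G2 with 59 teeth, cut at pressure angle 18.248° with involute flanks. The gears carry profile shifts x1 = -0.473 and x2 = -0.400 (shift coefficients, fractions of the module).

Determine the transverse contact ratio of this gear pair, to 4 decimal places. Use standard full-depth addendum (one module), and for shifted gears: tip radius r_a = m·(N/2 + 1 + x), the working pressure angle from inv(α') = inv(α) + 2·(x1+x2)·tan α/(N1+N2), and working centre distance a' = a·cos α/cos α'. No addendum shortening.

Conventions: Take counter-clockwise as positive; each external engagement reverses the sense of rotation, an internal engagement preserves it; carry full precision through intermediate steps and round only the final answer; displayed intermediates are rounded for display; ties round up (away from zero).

recognized (one external pair, fixed centres): single-mesh tooth geometry, m = 4.433, N1 = 39, N2 = 59
base radii: r_b1 = 82.096261, r_b2 = 124.196908
tip radii: r_a1 = 88.779691, r_a2 = 133.433300
inv(α') = inv(18.248°) + 2·(-0.473-0.400)·tan α/(39+59) = 0.00534991  ⇒  α' = 14.33096°
a' = a·cos α / cos α' = 217.2170·cos 18.248°/cos 14.33096° = 212.918750
action lengths: √(r_a1²−r_b1²) = 33.794044, √(r_a2²−r_b2²) = 48.780873
base pitch p_b = π·m·cos α = 13.226308
CR = (33.794044 + 48.780873 − 212.918750·sin 14.33096°)/13.226308 = 2.258583
contact ratio ≈ 2.2586

2.2586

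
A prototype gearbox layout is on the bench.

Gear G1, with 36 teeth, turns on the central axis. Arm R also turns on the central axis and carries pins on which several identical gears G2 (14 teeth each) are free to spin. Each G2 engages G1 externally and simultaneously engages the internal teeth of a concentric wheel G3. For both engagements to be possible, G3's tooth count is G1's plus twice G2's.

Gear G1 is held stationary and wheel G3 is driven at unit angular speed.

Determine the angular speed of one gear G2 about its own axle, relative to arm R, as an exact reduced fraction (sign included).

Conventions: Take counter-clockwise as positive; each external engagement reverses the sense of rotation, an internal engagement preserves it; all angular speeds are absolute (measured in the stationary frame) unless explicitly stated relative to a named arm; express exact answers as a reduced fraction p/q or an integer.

288/175

recognized (axles ride arm R): planetary set, 36/14/64 teeth
ring teeth: 36 + 2·14 = 64
36(ω_sun−ω_arm) = −64(ω_ring−ω_arm),  ω_sun = 0, ω_ring = 1
36(0−ω_arm) = −64(1−ω_arm)  ⇒  100·ω_arm = 64  ⇒  ω_arm = 16/25
sun–planet mesh: 36·(0−16/25) = −14·(ω_p−ω_arm)  ⇒  ω_p−ω_arm = 288/175
exact speed ratio = 288/175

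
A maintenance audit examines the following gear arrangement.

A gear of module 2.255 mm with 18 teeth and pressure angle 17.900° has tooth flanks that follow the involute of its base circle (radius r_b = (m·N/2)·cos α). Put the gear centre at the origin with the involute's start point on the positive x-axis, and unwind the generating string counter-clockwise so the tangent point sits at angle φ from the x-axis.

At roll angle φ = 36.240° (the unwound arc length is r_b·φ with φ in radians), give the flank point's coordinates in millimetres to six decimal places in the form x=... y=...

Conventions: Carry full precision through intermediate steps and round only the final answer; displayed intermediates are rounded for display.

x=22.797886 y=1.564737

single-mesh involute tooth geometry (18T wheel at module 2.255)
pitch radius r_p = m·N/2 = 2.255·18/2 = 20.295000
base radius r_b = r_p·cos α = 20.295000·cos 17.900° = 19.312608
roll angle φ = 36.240° = 0.63250732 rad
x = r_b·(cos φ + φ·sin φ) = 22.797886
y = r_b·(sin φ − φ·cos φ) = 1.564737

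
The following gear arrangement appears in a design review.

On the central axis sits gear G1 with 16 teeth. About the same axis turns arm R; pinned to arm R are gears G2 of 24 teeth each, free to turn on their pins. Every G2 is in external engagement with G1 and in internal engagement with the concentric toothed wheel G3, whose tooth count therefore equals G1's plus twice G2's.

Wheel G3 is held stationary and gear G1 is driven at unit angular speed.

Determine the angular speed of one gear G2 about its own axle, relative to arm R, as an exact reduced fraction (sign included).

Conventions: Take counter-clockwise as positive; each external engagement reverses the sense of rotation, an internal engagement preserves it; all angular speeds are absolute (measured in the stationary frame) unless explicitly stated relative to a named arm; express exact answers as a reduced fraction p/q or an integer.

-8/15

recognized (axles ride arm R): planetary set, 16/24/64 teeth
ring teeth: 16 + 2·24 = 64
16(ω_sun−ω_arm) = −64(ω_ring−ω_arm),  ω_ring = 0, ω_sun = 1
16(1−ω_arm) = −64(0−ω_arm)  ⇒  80·ω_arm = 16  ⇒  ω_arm = 1/5
sun–planet mesh: 16·(1−1/5) = −24·(ω_p−ω_arm)  ⇒  ω_p−ω_arm = -8/15
exact speed ratio = -8/15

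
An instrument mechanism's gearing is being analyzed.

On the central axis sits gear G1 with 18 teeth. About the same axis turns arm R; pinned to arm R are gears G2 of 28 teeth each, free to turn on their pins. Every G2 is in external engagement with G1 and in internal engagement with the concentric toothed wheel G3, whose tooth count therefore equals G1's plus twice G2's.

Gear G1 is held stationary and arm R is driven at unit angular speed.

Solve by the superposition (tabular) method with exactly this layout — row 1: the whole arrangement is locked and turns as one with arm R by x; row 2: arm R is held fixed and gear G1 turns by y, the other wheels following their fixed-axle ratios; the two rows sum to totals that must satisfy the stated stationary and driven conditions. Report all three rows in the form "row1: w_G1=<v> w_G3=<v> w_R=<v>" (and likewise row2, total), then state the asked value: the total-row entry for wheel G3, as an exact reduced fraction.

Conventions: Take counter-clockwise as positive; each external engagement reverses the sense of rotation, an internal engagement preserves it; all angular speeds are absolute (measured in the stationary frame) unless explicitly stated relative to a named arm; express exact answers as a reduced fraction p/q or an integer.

recognized (axles ride arm R): planetary set, 18/28/74 teeth
superposition row 1 [locked train]: every member turns x
row 2 — arm fixed, fixed-axis ratios: sun y, ring −(18/74)·y, arm 0
boundary: total ω_sun = x + y = 0 and total ω_arm = x = 1  ⇒  y = -1, x = 1
row 2 ring = −(18/74)·(-1) = 9/37
totals (row 1 + row 2): sun 1 + (-1) = 0, ring 1 + 9/37 = 46/37, arm 1 + 0 = 1
asked cell (total, ring) = 46/37

row1: w_G1=1 w_G3=1 w_R=1
row2: w_G1=-1 w_G3=9/37 w_R=0
total: w_G1=0 w_G3=46/37 w_R=1
asked value: 46/37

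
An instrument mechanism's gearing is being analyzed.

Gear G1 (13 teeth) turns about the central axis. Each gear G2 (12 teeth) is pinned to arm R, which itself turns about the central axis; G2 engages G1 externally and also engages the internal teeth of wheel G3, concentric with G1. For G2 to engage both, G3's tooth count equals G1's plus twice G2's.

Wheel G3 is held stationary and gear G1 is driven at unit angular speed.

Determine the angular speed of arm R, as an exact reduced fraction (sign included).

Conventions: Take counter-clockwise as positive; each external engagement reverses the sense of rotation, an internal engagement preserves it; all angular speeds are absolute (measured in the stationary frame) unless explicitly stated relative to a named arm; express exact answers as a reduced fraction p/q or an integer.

topology: planetary set — G1 13T / G2 12T / G3 37T, arm = carrier (Willis)
ring teeth: 13 + 2·12 = 37
13(ω_sun−ω_arm) = −37(ω_ring−ω_arm),  ω_ring = 0, ω_sun = 1
13(1−ω_arm) = −37(0−ω_arm)  ⇒  50·ω_arm = 13  ⇒  ω_arm = 13/50
exact speed ratio = 13/50

13/50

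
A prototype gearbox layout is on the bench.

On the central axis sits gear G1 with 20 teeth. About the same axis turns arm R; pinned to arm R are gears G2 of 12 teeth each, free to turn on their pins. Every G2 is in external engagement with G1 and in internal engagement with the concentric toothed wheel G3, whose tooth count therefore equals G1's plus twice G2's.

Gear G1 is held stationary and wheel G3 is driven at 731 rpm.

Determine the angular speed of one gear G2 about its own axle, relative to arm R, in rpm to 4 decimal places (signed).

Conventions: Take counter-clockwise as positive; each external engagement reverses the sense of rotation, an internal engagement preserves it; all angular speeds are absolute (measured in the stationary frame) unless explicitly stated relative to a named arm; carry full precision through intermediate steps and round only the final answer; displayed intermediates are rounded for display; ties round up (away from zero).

planetary set (20T centre, 12T on arm, 44T internal) — Willis relation
normalise by the input: solve with ω_ring = 1, then scale by 731 rpm
ring teeth: 20 + 2·12 = 44
20(ω_sun−ω_arm) = −44(ω_ring−ω_arm),  ω_sun = 0, ω_ring = 1
20(0−ω_arm) = −44(1−ω_arm)  ⇒  64·ω_arm = 44  ⇒  ω_arm = 11/16
sun–planet mesh: 20·(0−11/16) = −12·(ω_p−ω_arm)  ⇒  ω_p−ω_arm = 55/48
scale: ω_p−ω_arm = 55/48 × 731 rpm = +837.6042 rpm

+837.6042 rpm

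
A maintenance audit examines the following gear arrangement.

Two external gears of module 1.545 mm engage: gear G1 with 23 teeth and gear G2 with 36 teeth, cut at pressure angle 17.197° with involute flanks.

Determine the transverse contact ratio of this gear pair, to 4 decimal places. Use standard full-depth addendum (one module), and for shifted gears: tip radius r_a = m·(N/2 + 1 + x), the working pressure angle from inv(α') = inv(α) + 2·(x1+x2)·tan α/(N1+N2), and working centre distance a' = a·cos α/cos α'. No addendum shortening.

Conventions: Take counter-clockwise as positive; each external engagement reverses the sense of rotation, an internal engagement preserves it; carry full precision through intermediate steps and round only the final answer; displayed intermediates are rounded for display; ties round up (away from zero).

recognized (one external pair, fixed centres): single-mesh tooth geometry, m = 1.545, N1 = 23, N2 = 36
base radii: r_b1 = 16.973183, r_b2 = 26.566722
tip radii: r_a1 = 19.312500, r_a2 = 29.355000
no profile shift: α' = α, a' = a
action lengths: √(r_a1²−r_b1²) = 9.213235, √(r_a2²−r_b2²) = 12.487006
base pitch p_b = π·m·cos α = 4.636768
CR = (9.213235 + 12.487006 − 45.577500·sin 17.19700°)/4.636768 = 1.773841
contact ratio ≈ 1.7738

1.7738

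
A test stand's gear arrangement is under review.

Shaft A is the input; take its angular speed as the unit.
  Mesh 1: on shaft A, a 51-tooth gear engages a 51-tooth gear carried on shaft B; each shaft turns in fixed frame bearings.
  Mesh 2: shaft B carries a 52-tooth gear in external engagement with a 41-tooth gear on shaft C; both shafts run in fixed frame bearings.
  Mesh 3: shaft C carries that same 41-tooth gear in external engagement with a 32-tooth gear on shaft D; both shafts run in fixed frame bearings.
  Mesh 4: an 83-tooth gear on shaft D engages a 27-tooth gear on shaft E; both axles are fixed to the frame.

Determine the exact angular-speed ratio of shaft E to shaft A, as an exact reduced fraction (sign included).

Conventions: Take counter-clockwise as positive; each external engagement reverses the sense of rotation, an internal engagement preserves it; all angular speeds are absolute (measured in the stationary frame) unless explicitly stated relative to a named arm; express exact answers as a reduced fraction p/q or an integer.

class = fixed-axis compound train [4 meshes; 4 ratios multiply, 4 sense flips]
mesh 1 [51T→51T]: running ratio 1, sense −
mesh 2 [52T→41T]: running ratio 52/41, sense +
mesh 3 [41T→32T]: running ratio 13/8, sense −
mesh 4 [83T→27T]: running ratio 1079/216, sense +
ω_out/ω_in = 1079/216

1079/216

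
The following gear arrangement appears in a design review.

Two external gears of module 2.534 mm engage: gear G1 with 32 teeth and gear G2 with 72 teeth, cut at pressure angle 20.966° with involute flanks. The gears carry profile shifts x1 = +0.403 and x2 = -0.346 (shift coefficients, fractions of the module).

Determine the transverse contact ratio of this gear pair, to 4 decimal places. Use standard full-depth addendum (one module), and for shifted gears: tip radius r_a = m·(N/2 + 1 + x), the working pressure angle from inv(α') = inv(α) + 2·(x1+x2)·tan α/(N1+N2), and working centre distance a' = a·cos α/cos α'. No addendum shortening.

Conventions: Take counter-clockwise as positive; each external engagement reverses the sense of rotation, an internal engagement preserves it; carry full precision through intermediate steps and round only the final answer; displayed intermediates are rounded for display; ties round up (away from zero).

1.6258

topology: single-mesh involute geometry — m = 2.534, 32T/72T pair
base radii: r_b1 = 37.859700, r_b2 = 85.184326
tip radii: r_a1 = 44.099202, r_a2 = 92.881236
inv(α') = inv(20.966°) + 2·(+0.403-0.346)·tan α/(32+72) = 0.01767763  ⇒  α' = 21.12852°
a' = a·cos α / cos α' = 131.7680·cos 20.966°/cos 21.12852° = 131.911905
action lengths: √(r_a1²−r_b1²) = 22.613773, √(r_a2²−r_b2²) = 37.021003
base pitch p_b = π·m·cos α = 7.433735
CR = (22.613773 + 37.021003 − 131.911905·sin 21.12852°)/7.433735 = 1.625786
contact ratio ≈ 1.6258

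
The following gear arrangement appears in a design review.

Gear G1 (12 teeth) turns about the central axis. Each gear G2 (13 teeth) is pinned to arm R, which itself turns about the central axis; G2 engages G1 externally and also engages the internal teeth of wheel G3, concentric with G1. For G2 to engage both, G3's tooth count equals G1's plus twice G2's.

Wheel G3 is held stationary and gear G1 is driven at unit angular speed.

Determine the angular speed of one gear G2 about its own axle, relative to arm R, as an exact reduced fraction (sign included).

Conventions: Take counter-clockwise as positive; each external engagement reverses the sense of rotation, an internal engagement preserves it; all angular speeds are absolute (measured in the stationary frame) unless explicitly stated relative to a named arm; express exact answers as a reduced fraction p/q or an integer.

planetary set (12T centre, 13T on arm, 38T internal) — Willis relation
ring teeth: 12 + 2·13 = 38
12(ω_sun−ω_arm) = −38(ω_ring−ω_arm),  ω_ring = 0, ω_sun = 1
12(1−ω_arm) = −38(0−ω_arm)  ⇒  50·ω_arm = 12  ⇒  ω_arm = 6/25
sun–planet mesh: 12·(1−6/25) = −13·(ω_p−ω_arm)  ⇒  ω_p−ω_arm = -228/325
exact speed ratio = -228/325

-228/325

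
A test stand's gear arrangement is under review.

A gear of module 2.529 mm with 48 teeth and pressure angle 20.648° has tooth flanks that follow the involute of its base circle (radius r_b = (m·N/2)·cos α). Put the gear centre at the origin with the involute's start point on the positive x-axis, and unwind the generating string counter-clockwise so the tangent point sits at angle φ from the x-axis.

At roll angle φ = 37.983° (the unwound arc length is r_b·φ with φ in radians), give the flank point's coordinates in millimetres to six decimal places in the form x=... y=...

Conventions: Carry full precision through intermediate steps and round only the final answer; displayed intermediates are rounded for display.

class = single-mesh tooth geometry [base-circle involute, m = 2.529, 48T]
pitch radius r_p = m·N/2 = 2.529·48/2 = 60.696000
base radius r_b = r_p·cos α = 60.696000·cos 20.648° = 56.797159
roll angle φ = 37.983° = 0.66292841 rad
x = r_b·(cos φ + φ·sin φ) = 67.939504
y = r_b·(sin φ − φ·cos φ) = 5.277129

x=67.939504 y=5.277129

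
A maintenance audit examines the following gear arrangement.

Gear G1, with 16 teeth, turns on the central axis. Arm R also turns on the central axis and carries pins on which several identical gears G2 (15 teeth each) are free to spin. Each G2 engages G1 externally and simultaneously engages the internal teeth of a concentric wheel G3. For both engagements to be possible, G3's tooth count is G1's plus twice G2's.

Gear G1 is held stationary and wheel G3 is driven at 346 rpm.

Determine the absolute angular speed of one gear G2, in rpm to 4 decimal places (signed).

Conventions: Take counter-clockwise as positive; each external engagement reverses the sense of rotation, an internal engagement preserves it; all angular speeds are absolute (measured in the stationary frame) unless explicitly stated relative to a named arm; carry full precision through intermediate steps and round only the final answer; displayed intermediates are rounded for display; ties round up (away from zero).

recognized (axles ride arm R): planetary set, 16/15/46 teeth
normalise by the input: solve with ω_ring = 1, then scale by 346 rpm
ring teeth: 16 + 2·15 = 46
16(ω_sun−ω_arm) = −46(ω_ring−ω_arm),  ω_sun = 0, ω_ring = 1
16(0−ω_arm) = −46(1−ω_arm)  ⇒  62·ω_arm = 46  ⇒  ω_arm = 23/31
sun–planet mesh: 16·(0−23/31) = −15·(ω_p−ω_arm)  ⇒  ω_p−ω_arm = 368/465
ω_p = 23/31 + 368/465 = 23/15
scale: ω_p = 23/15 × 346 rpm = +530.5333 rpm

+530.5333 rpm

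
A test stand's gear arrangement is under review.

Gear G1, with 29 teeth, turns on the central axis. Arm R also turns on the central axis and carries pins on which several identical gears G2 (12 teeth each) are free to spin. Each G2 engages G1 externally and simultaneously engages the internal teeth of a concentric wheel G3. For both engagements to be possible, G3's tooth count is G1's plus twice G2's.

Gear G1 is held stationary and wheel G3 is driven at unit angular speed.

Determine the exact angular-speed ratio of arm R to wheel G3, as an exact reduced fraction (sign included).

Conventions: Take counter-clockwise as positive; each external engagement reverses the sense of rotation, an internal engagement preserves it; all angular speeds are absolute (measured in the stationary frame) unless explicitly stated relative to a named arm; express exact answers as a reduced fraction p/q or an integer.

recognized (axles ride arm R): planetary set, 29/12/53 teeth
ring teeth: 29 + 2·12 = 53
29(ω_sun−ω_arm) = −53(ω_ring−ω_arm),  ω_sun = 0, ω_ring = 1
29(0−ω_arm) = −53(1−ω_arm)  ⇒  82·ω_arm = 53  ⇒  ω_arm = 53/82
ω_out/ω_in = 53/82

53/82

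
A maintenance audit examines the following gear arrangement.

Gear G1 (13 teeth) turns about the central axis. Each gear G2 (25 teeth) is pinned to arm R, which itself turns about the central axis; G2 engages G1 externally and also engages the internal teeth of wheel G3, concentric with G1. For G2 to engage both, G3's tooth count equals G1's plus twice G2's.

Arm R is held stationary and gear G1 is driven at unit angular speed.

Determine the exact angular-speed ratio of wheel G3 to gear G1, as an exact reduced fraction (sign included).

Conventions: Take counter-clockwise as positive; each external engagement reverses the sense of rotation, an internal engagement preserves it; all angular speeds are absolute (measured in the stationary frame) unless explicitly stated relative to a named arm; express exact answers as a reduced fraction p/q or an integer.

-13/63

recognized (axles ride arm R): planetary set, 13/25/63 teeth
ring teeth: 13 + 2·25 = 63
13(ω_sun−ω_arm) = −63(ω_ring−ω_arm),  ω_arm = 0, ω_sun = 1
ω_ring = 0 − (13/63)(1−0) = -13/63
ω_out/ω_in = -13/63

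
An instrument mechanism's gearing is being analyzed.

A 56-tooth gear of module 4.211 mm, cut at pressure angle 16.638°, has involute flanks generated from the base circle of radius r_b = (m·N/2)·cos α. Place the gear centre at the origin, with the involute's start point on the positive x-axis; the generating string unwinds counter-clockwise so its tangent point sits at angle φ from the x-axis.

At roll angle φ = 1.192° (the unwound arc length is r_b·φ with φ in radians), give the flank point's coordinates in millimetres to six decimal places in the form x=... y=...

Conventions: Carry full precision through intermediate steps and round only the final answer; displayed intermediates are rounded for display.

class = single-mesh tooth geometry [base-circle involute, m = 4.211, 56T]
pitch radius r_p = m·N/2 = 4.211·56/2 = 117.908000
base radius r_b = r_p·cos α = 117.908000·cos 16.638° = 112.971533
roll angle φ = 1.192° = 0.02080432 rad
x = r_b·(cos φ + φ·sin φ) = 112.995978
y = r_b·(sin φ − φ·cos φ) = 0.000339

x=112.995978 y=0.000339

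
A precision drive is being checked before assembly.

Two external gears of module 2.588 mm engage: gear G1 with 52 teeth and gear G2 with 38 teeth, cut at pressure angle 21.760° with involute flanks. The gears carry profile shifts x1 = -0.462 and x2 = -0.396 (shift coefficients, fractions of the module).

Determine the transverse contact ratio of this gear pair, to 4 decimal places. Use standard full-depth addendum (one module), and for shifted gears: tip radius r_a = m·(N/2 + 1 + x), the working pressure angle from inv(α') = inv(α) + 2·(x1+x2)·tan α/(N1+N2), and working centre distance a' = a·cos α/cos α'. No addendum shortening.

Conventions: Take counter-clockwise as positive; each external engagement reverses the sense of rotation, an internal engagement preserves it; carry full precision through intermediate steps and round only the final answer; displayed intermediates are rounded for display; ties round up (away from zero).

1.8986

class = single-mesh tooth geometry [involute pair 52T × 38T, m = 2.588]
base radii: r_b1 = 62.493384, r_b2 = 45.668242
tip radii: r_a1 = 68.680344, r_a2 = 50.735152
inv(α') = inv(21.760°) + 2·(-0.462-0.396)·tan α/(52+38) = 0.01176754  ⇒  α' = 18.52970°
a' = a·cos α / cos α' = 116.4600·cos 21.760°/cos 18.52970° = 114.075405
action lengths: √(r_a1²−r_b1²) = 28.488007, √(r_a2²−r_b2²) = 22.101296
base pitch p_b = π·m·cos α = 7.551106
CR = (28.488007 + 22.101296 − 114.075405·sin 18.52970°)/7.551106 = 1.898606
contact ratio ≈ 1.8986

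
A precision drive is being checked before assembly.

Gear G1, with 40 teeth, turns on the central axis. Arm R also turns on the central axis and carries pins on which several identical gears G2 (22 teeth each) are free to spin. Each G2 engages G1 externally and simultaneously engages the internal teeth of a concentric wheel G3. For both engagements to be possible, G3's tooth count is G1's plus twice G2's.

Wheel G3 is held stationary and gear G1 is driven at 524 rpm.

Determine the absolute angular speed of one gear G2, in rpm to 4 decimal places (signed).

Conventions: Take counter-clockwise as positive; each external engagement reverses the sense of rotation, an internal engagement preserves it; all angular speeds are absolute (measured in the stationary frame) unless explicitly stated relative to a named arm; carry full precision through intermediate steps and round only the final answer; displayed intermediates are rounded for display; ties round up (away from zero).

recognized (axles ride arm R): planetary set, 40/22/84 teeth
normalise by the input: solve with ω_sun = 1, then scale by 524 rpm
ring teeth: 40 + 2·22 = 84
40(ω_sun−ω_arm) = −84(ω_ring−ω_arm),  ω_ring = 0, ω_sun = 1
40(1−ω_arm) = −84(0−ω_arm)  ⇒  124·ω_arm = 40  ⇒  ω_arm = 10/31
sun–planet mesh: 40·(1−10/31) = −22·(ω_p−ω_arm)  ⇒  ω_p−ω_arm = -420/341
ω_p = 10/31 − 420/341 = -10/11
scale: ω_p = -10/11 × 524 rpm = -476.3636 rpm

-476.3636 rpm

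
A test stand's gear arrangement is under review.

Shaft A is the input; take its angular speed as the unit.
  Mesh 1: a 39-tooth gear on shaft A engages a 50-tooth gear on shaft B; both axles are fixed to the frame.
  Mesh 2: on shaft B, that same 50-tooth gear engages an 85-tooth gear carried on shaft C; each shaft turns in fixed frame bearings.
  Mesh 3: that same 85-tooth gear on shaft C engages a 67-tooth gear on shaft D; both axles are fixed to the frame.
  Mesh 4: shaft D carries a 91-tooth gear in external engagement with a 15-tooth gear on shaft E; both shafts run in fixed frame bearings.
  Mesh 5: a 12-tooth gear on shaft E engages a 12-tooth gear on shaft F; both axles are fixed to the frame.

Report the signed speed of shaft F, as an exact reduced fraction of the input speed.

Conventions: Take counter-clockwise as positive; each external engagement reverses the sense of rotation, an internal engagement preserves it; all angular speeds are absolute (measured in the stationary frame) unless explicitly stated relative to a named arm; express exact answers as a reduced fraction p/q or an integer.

5-mesh fixed-axis compound train (all bearings frame-fixed)
mesh 1 [39T→50T]: |ω|/ω_in = 1×39/50 = 39/50, sense flips to −
mesh 2 [50T→85T]: |ω|/ω_in = (39/50)×50/85 = 39/85, sense flips to +
mesh 3 [85T→67T]: |ω|/ω_in = (39/85)×85/67 = 39/67, sense flips to −
mesh 4 [91T→15T]: |ω|/ω_in = (39/67)×91/15 = 1183/335, sense flips to +
mesh 5 [12T→12T]: |ω|/ω_in = (1183/335)×12/12 = 1183/335, sense flips to −
signed output speed (× input speed) = -1183/335

-1183/335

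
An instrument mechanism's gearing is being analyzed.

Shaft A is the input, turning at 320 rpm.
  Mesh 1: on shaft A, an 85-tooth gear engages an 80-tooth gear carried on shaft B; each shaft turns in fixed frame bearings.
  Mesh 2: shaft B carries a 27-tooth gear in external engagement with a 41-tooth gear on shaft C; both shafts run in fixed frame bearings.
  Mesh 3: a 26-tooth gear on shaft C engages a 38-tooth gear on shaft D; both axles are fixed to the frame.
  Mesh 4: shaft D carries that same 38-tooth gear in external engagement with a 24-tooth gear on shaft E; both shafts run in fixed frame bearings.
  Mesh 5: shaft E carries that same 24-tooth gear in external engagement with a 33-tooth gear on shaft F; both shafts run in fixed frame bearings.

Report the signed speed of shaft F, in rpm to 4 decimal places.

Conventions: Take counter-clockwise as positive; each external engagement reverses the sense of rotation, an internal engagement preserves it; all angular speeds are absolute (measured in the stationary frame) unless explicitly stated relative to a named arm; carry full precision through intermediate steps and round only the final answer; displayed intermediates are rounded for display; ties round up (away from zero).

-176.4080 rpm

class = fixed-axis compound train [5 meshes; 5 ratios multiply, 5 sense flips]
mesh 1 [85T→80T]: ω = 320.0000×85/80 = 340.0000 rpm, sense flips to −
mesh 2 [27T→41T]: ω = 340.0000×27/41 = 223.9024 rpm, sense flips to +
mesh 3 [26T→38T]: ω = 223.9024×26/38 = 153.1964 rpm, sense flips to −
mesh 4 [38T→24T]: ω = 153.1964×38/24 = 242.5610 rpm, sense flips to +
mesh 5 [24T→33T]: ω = 242.5610×24/33 = 176.4080 rpm, sense flips to −
signed output speed = -176.4080 rpm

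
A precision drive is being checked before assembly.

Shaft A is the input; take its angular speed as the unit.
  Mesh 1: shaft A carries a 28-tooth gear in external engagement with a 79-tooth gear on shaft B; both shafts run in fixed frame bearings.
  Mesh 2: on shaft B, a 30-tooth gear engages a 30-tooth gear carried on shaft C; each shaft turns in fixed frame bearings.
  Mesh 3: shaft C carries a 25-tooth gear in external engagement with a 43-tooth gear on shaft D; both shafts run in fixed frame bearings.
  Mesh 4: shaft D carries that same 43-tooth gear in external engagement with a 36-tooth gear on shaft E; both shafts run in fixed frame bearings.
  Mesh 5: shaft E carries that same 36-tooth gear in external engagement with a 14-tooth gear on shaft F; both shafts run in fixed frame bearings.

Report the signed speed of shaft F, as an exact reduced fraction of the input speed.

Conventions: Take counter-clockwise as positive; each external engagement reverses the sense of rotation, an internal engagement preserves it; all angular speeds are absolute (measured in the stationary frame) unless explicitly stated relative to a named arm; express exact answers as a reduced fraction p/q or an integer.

-50/79

5-mesh fixed-axis compound train (all bearings frame-fixed)
mesh 1 [28T→79T]: |ω|/ω_in = 1×28/79 = 28/79, sense flips to −
mesh 2 [30T→30T]: |ω|/ω_in = (28/79)×30/30 = 28/79, sense flips to +
mesh 3 [25T→43T]: |ω|/ω_in = (28/79)×25/43 = 700/3397, sense flips to −
mesh 4 [43T→36T]: |ω|/ω_in = (700/3397)×43/36 = 175/711, sense flips to +
mesh 5 [36T→14T]: |ω|/ω_in = (175/711)×36/14 = 50/79, sense flips to −
signed output speed (× input speed) = -50/79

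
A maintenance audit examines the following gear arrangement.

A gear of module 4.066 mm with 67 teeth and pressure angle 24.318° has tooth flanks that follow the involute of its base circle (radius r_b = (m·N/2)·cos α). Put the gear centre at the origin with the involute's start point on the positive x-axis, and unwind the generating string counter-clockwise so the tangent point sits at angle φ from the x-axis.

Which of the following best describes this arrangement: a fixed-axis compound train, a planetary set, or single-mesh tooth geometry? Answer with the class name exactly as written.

single-mesh tooth geometry

recognized (one wheel, involute flank): single-mesh tooth geometry, m = 4.066, N = 67
classification: single-mesh tooth geometry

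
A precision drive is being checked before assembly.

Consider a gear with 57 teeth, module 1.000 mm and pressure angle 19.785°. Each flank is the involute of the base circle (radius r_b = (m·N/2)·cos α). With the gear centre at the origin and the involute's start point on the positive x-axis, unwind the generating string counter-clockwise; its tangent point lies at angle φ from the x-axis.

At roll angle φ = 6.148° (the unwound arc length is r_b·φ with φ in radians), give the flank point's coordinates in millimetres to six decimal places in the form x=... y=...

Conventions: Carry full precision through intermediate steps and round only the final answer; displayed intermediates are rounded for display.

recognized (one wheel, involute flank): single-mesh tooth geometry, m = 1.000, N = 57
pitch radius r_p = m·N/2 = 1.000·57/2 = 28.500000
base radius r_b = r_p·cos α = 28.500000·cos 19.785° = 26.817628
roll angle φ = 6.148° = 0.10730284 rad
x = r_b·(cos φ + φ·sin φ) = 26.971572
y = r_b·(sin φ − φ·cos φ) = 0.011031

x=26.971572 y=0.011031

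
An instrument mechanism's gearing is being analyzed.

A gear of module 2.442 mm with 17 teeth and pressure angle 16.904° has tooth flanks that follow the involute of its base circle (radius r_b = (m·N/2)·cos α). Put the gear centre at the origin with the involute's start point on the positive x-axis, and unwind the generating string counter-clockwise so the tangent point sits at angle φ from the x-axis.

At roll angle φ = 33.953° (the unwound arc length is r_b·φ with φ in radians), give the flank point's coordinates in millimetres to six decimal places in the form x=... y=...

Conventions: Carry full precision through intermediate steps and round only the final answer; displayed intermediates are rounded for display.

class = single-mesh tooth geometry [base-circle involute, m = 2.442, 17T]
pitch radius r_p = m·N/2 = 2.442·17/2 = 20.757000
base radius r_b = r_p·cos α = 20.757000·cos 16.904° = 19.860158
roll angle φ = 33.953° = 0.59259164 rad
x = r_b·(cos φ + φ·sin φ) = 23.047037
y = r_b·(sin φ − φ·cos φ) = 1.329841

x=23.047037 y=1.329841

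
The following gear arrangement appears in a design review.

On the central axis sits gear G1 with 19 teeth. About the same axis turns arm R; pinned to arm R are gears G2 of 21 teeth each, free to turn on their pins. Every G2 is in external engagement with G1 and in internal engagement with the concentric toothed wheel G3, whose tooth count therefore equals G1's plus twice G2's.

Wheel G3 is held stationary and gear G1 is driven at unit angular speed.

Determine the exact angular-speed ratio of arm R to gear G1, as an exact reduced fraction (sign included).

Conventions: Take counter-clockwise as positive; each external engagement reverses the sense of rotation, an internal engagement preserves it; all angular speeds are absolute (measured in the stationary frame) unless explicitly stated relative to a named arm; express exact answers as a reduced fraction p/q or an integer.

recognized (axles ride arm R): planetary set, 19/21/61 teeth
ring teeth: 19 + 2·21 = 61
19(ω_sun−ω_arm) = −61(ω_ring−ω_arm),  ω_ring = 0, ω_sun = 1
19(1−ω_arm) = −61(0−ω_arm)  ⇒  80·ω_arm = 19  ⇒  ω_arm = 19/80
ω_out/ω_in = 19/80

19/80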